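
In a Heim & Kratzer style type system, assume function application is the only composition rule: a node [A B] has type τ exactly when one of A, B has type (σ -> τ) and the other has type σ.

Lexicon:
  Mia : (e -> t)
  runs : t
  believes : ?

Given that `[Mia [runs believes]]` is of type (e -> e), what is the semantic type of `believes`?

(t -> ((e -> t) -> (e -> e)))

For [Mia [runs believes]] to have type (e -> e) with Mia of type (e -> t), [runs believes] must be the function: [runs believes] : ((e -> t) -> (e -> e)).
For [runs believes] to have type ((e -> t) -> (e -> e)) with runs of type t, believes must be the function: believes : (t -> ((e -> t) -> (e -> e))).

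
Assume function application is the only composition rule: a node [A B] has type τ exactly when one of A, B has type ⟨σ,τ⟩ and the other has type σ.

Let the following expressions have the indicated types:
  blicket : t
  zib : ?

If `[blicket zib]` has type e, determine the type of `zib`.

At [blicket zib] (required: e): blicket is t, which is not a function with range e; hence zib is the functor — type ⟨t,e⟩.

⟨t,e⟩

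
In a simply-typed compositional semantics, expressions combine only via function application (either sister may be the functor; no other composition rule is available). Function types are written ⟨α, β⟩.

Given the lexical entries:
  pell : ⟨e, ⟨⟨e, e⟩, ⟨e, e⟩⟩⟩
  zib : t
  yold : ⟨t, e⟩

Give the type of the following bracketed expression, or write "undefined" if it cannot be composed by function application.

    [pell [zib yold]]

⟨⟨e, e⟩, ⟨e, e⟩⟩

[zib yold]: functor yold : ⟨t, e⟩, argument zib : t; result e.
[pell [zib yold]]: functor pell : ⟨e, ⟨⟨e, e⟩, ⟨e, e⟩⟩⟩, argument [zib yold] : e; result ⟨⟨e, e⟩, ⟨e, e⟩⟩.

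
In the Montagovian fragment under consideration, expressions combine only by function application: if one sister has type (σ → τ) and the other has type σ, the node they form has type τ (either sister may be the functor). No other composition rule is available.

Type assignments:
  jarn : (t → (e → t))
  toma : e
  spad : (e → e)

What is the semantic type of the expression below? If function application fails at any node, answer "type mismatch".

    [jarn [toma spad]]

[toma spad]: spad is (e → e), toma is e; result e.
At [jarn [toma spad]]: neither (t → (e → t)) nor e can take the other as argument; the node is ill-typed.

type mismatch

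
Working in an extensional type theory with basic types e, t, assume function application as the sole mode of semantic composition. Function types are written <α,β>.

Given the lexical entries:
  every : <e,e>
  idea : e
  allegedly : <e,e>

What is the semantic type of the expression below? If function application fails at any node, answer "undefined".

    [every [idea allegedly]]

e

[idea allegedly]: <e,e> applied to e yields e.
[every [idea allegedly]]: <e,e> applied to e yields e.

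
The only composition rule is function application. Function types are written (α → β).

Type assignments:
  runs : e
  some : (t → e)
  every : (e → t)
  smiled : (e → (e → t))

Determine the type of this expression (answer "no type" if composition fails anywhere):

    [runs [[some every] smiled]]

[some every]: (t → e) with (e → t) — neither is a function whose domain matches the other; composition fails here.

no type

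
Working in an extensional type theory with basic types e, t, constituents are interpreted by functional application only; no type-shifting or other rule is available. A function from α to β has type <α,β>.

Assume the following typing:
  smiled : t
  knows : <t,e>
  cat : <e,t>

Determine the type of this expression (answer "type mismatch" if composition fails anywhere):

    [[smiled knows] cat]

[smiled knows]: <t,e> applied to t yields e.
[[smiled knows] cat]: <e,t> applied to e yields t.

t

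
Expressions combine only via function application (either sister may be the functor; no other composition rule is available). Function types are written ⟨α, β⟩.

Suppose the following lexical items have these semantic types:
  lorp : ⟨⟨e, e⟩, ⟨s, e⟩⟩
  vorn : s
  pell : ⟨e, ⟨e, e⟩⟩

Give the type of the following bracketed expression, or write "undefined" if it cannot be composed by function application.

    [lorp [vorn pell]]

[vorn pell]: s with ⟨e, ⟨e, e⟩⟩ — neither is a function whose domain matches the other; composition fails here.

undefined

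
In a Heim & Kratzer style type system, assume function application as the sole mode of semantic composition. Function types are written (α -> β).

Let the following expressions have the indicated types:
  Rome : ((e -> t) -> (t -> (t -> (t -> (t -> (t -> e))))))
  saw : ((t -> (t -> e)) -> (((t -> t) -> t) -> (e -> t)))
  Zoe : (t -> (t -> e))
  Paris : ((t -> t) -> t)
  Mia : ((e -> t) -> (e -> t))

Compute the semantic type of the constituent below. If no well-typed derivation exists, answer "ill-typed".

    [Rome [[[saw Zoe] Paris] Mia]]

[saw Zoe]: saw is ((t -> (t -> e)) -> (((t -> t) -> t) -> (e -> t))), Zoe is (t -> (t -> e)); result (((t -> t) -> t) -> (e -> t)).
[[saw Zoe] Paris]: [saw Zoe] is (((t -> t) -> t) -> (e -> t)), Paris is ((t -> t) -> t); result (e -> t).
[[[saw Zoe] Paris] Mia]: Mia is ((e -> t) -> (e -> t)), [[saw Zoe] Paris] is (e -> t); result (e -> t).
[Rome [[[saw Zoe] Paris] Mia]]: Rome is ((e -> t) -> (t -> (t -> (t -> (t -> (t -> e)))))), [[[saw Zoe] Paris] Mia] is (e -> t); result (t -> (t -> (t -> (t -> (t -> e))))).

(t -> (t -> (t -> (t -> (t -> e)))))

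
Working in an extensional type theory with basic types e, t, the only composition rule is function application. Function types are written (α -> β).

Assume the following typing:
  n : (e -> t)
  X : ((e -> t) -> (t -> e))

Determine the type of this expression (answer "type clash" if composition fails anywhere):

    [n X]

(t -> e)

[n X]: X is ((e -> t) -> (t -> e)), n is (e -> t); result (t -> e).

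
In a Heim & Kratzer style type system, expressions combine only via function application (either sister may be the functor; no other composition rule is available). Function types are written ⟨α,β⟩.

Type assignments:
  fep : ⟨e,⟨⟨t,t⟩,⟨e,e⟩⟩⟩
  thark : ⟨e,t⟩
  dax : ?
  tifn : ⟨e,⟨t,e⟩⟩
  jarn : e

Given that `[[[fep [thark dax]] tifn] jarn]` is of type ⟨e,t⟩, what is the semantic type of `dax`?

⟨⟨e,t⟩,⟨⟨e,⟨⟨t,t⟩,⟨e,e⟩⟩⟩,⟨⟨e,⟨t,e⟩⟩,⟨e,⟨e,t⟩⟩⟩⟩⟩

[[[fep [thark dax]] tifn] jarn] is required to be ⟨e,t⟩. jarn : e cannot yield ⟨e,t⟩ as functor, so [[fep [thark dax]] tifn] : ⟨e,⟨e,t⟩⟩.
[[fep [thark dax]] tifn] is required to be ⟨e,⟨e,t⟩⟩. tifn : ⟨e,⟨t,e⟩⟩ cannot yield ⟨e,⟨e,t⟩⟩ as functor, so [fep [thark dax]] : ⟨⟨e,⟨t,e⟩⟩,⟨e,⟨e,t⟩⟩⟩.
[fep [thark dax]] is required to be ⟨⟨e,⟨t,e⟩⟩,⟨e,⟨e,t⟩⟩⟩. fep : ⟨e,⟨⟨t,t⟩,⟨e,e⟩⟩⟩ cannot yield ⟨⟨e,⟨t,e⟩⟩,⟨e,⟨e,t⟩⟩⟩ as functor, so [thark dax] : ⟨⟨e,⟨⟨t,t⟩,⟨e,e⟩⟩⟩,⟨⟨e,⟨t,e⟩⟩,⟨e,⟨e,t⟩⟩⟩⟩.
[thark dax] is required to be ⟨⟨e,⟨⟨t,t⟩,⟨e,e⟩⟩⟩,⟨⟨e,⟨t,e⟩⟩,⟨e,⟨e,t⟩⟩⟩⟩. thark : ⟨e,t⟩ cannot yield ⟨⟨e,⟨⟨t,t⟩,⟨e,e⟩⟩⟩,⟨⟨e,⟨t,e⟩⟩,⟨e,⟨e,t⟩⟩⟩⟩ as functor, so dax : ⟨⟨e,t⟩,⟨⟨e,⟨⟨t,t⟩,⟨e,e⟩⟩⟩,⟨⟨e,⟨t,e⟩⟩,⟨e,⟨e,t⟩⟩⟩⟩⟩.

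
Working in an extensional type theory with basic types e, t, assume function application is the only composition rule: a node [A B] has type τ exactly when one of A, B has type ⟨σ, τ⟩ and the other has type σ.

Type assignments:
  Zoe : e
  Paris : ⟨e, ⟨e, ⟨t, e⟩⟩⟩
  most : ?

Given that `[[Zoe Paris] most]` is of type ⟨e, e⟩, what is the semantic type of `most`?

[[Zoe Paris] most] must have type ⟨e, e⟩. The sister [Zoe Paris] has type ⟨e, ⟨t, e⟩⟩; that is not a function onto ⟨e, e⟩, so most must be the functor, of type ⟨⟨e, ⟨t, e⟩⟩, ⟨e, e⟩⟩.

⟨⟨e, ⟨t, e⟩⟩, ⟨e, e⟩⟩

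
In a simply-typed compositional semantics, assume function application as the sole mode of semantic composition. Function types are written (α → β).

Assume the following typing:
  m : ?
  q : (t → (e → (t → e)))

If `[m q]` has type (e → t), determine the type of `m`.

((t → (e → (t → e))) → (e → t))

[m q] must have type (e → t). The sister q has type (t → (e → (t → e))); that is not a function onto (e → t), so m must be the functor, of type ((t → (e → (t → e))) → (e → t)).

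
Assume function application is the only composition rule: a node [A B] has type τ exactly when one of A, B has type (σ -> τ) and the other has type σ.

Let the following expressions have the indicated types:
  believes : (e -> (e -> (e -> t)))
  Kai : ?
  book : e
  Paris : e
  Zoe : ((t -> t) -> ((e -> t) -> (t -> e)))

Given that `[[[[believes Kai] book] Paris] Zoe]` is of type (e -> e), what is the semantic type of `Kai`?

((e -> (e -> (e -> t))) -> (e -> (e -> (((t -> t) -> ((e -> t) -> (t -> e))) -> (e -> e)))))

For [[[[believes Kai] book] Paris] Zoe] to have type (e -> e) with Zoe of type ((t -> t) -> ((e -> t) -> (t -> e))), [[[believes Kai] book] Paris] must be the function: [[[believes Kai] book] Paris] : (((t -> t) -> ((e -> t) -> (t -> e))) -> (e -> e)).
For [[[believes Kai] book] Paris] to have type (((t -> t) -> ((e -> t) -> (t -> e))) -> (e -> e)) with Paris of type e, [[believes Kai] book] must be the function: [[believes Kai] book] : (e -> (((t -> t) -> ((e -> t) -> (t -> e))) -> (e -> e))).
For [[believes Kai] book] to have type (e -> (((t -> t) -> ((e -> t) -> (t -> e))) -> (e -> e))) with book of type e, [believes Kai] must be the function: [believes Kai] : (e -> (e -> (((t -> t) -> ((e -> t) -> (t -> e))) -> (e -> e)))).
For [believes Kai] to have type (e -> (e -> (((t -> t) -> ((e -> t) -> (t -> e))) -> (e -> e)))) with believes of type (e -> (e -> (e -> t))), Kai must be the function: Kai : ((e -> (e -> (e -> t))) -> (e -> (e -> (((t -> t) -> ((e -> t) -> (t -> e))) -> (e -> e))))).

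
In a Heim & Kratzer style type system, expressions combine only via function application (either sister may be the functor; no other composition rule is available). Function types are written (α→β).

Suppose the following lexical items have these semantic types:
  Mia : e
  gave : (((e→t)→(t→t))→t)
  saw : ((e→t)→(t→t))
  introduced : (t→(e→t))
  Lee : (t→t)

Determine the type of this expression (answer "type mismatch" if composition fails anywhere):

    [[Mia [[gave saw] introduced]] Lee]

t

At [gave saw], gave : (((e→t)→(t→t))→t) takes saw : ((e→t)→(t→t)), giving t.
At [[gave saw] introduced], introduced : (t→(e→t)) takes [gave saw] : t, giving (e→t).
At [Mia [[gave saw] introduced]], [[gave saw] introduced] : (e→t) takes Mia : e, giving t.
At [[Mia [[gave saw] introduced]] Lee], Lee : (t→t) takes [Mia [[gave saw] introduced]] : t, giving t.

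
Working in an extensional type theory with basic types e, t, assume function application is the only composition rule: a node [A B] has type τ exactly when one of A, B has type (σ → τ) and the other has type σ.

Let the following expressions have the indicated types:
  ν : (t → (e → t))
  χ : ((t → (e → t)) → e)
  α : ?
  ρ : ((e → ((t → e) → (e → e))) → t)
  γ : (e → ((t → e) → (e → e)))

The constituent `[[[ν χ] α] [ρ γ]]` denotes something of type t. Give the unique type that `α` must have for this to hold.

(e → (t → t))

[[[ν χ] α] [ρ γ]] must have type t. The sister [ρ γ] has type t; that is not a function onto t, so [[ν χ] α] must be the functor, of type (t → t).
[[ν χ] α] must have type (t → t). The sister [ν χ] has type e; that is not a function onto (t → t), so α must be the functor, of type (e → (t → t)).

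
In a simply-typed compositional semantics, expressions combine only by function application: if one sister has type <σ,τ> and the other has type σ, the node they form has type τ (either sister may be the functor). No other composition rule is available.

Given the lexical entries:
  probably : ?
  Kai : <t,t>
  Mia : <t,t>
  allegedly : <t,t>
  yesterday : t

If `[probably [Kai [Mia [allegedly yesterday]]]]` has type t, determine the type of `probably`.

<t,t>

[probably [Kai [Mia [allegedly yesterday]]]] is required to be t. [Kai [Mia [allegedly yesterday]]] : t cannot yield t as functor, so probably : <t,t>.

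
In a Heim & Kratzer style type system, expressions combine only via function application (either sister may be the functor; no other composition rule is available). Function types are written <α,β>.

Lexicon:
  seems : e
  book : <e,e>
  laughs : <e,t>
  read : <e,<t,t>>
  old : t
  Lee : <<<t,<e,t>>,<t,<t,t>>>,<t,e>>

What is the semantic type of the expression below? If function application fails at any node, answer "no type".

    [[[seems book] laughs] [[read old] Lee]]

no type

[seems book]: functor book : <e,e>, argument seems : e; result e.
[[seems book] laughs]: functor laughs : <e,t>, argument [seems book] : e; result t.
[read old]: <e,<t,t>> and t cannot combine by function application — type clash.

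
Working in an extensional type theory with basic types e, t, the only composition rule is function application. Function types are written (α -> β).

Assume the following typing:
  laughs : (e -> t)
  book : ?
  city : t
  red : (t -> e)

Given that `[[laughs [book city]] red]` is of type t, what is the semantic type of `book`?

(t -> ((e -> t) -> ((t -> e) -> t)))

For [[laughs [book city]] red] to have type t with red of type (t -> e), [laughs [book city]] must be the function: [laughs [book city]] : ((t -> e) -> t).
For [laughs [book city]] to have type ((t -> e) -> t) with laughs of type (e -> t), [book city] must be the function: [book city] : ((e -> t) -> ((t -> e) -> t)).
For [book city] to have type ((e -> t) -> ((t -> e) -> t)) with city of type t, book must be the function: book : (t -> ((e -> t) -> ((t -> e) -> t))).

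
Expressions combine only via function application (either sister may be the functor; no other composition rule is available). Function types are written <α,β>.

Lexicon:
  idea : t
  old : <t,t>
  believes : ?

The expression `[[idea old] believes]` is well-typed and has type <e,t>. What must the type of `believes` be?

<t,<e,t>>

[[idea old] believes] must have type <e,t>. The sister [idea old] has type t; that is not a function onto <e,t>, so believes must be the functor, of type <t,<e,t>>.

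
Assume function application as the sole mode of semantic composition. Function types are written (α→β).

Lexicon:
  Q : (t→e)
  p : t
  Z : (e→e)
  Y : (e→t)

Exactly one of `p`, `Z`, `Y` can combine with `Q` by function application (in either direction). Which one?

p

p — combines: Q : (t→e) takes p : t as argument, giving e.
Z : (e→e) — does not combine with Q.
Y : (e→t) — does not combine with Q.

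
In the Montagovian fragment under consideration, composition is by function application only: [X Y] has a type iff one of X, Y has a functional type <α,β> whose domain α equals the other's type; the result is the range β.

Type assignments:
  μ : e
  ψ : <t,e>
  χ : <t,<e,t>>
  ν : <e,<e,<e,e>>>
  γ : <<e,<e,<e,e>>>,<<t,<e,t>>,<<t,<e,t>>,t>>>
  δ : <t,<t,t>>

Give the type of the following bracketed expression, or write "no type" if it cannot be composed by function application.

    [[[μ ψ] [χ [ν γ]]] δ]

[μ ψ]: e with <t,e> — neither is a function whose domain matches the other; composition fails here.

no type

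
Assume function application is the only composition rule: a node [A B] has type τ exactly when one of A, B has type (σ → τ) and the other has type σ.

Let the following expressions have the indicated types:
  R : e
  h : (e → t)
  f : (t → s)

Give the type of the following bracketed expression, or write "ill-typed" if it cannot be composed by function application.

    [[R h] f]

s

[R h]: (e → t) applied to e yields t.
[[R h] f]: (t → s) applied to t yields s.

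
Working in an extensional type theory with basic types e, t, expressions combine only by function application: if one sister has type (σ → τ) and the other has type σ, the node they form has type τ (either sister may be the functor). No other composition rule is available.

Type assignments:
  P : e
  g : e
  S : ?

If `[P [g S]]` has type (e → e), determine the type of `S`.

[P [g S]] must have type (e → e). The sister P has type e; that is not a function onto (e → e), so [g S] must be the functor, of type (e → (e → e)).
[g S] must have type (e → (e → e)). The sister g has type e; that is not a function onto (e → (e → e)), so S must be the functor, of type (e → (e → (e → e))).

(e → (e → (e → e)))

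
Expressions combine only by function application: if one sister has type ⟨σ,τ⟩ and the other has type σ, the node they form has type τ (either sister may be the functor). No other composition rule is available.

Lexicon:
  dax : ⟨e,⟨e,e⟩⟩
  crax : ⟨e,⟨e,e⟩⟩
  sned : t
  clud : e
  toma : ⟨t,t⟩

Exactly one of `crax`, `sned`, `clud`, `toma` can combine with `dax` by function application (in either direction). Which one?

clud

crax : ⟨e,⟨e,e⟩⟩ — neither side's domain matches the other.
sned : t — neither side's domain matches the other.
clud — combines: dax : ⟨e,⟨e,e⟩⟩ takes clud : e as argument, giving ⟨e,e⟩.
toma : ⟨t,t⟩ — neither side's domain matches the other.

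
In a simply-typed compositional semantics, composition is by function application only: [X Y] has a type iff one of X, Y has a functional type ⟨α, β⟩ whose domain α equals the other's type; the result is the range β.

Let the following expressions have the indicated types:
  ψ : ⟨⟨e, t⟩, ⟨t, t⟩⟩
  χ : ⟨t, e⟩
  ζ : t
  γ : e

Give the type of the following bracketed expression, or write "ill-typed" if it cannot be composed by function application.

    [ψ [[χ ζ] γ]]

ill-typed

[χ ζ]: ⟨t, e⟩ applied to t yields e.
At [[χ ζ] γ]: neither e nor e can take the other as argument; the node is ill-typed.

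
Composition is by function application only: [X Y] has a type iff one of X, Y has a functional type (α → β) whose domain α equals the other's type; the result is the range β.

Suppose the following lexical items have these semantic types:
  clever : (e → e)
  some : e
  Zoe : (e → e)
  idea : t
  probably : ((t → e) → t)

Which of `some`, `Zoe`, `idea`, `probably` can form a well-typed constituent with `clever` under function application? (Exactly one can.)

some — combines: clever : (e → e) takes some : e as argument, giving e.
Zoe : (e → e) — clever needs e; Zoe needs e; neither fits.
idea : t — clever needs e; idea needs nothing (atomic); neither fits.
probably : ((t → e) → t) — clever needs e; probably needs (t → e); neither fits.

some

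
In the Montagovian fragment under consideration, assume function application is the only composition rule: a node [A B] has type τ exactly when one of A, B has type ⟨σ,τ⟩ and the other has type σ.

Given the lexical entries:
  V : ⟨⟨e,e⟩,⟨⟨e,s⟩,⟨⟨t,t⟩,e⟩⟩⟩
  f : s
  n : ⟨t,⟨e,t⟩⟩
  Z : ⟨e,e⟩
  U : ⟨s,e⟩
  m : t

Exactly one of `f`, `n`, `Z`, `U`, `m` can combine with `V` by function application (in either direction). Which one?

Z

f : s — no; V wants ⟨e,e⟩, and f wants nothing (atomic).
n : ⟨t,⟨e,t⟩⟩ — no; V wants ⟨e,e⟩, and n wants t.
Z — combines: V : ⟨⟨e,e⟩,⟨⟨e,s⟩,⟨⟨t,t⟩,e⟩⟩⟩ takes Z : ⟨e,e⟩ as argument, giving ⟨⟨e,s⟩,⟨⟨t,t⟩,e⟩⟩.
U : ⟨s,e⟩ — no; V wants ⟨e,e⟩, and U wants s.
m : t — no; V wants ⟨e,e⟩, and m wants nothing (atomic).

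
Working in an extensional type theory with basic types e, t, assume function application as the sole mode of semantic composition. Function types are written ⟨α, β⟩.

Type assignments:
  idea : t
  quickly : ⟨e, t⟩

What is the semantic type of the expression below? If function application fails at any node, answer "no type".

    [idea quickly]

no type

[idea quickly]: t with ⟨e, t⟩ — neither is a function whose domain matches the other; composition fails here.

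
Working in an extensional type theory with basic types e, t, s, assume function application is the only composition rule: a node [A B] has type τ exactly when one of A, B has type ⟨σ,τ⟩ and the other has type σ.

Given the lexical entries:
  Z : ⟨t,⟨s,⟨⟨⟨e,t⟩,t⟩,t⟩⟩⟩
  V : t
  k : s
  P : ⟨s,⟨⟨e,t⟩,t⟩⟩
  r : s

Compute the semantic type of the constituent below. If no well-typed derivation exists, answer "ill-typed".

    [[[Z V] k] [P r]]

[Z V]: ⟨t,⟨s,⟨⟨⟨e,t⟩,t⟩,t⟩⟩⟩ applied to t yields ⟨s,⟨⟨⟨e,t⟩,t⟩,t⟩⟩.
[[Z V] k]: ⟨s,⟨⟨⟨e,t⟩,t⟩,t⟩⟩ applied to s yields ⟨⟨⟨e,t⟩,t⟩,t⟩.
[P r]: ⟨s,⟨⟨e,t⟩,t⟩⟩ applied to s yields ⟨⟨e,t⟩,t⟩.
[[[Z V] k] [P r]]: ⟨⟨⟨e,t⟩,t⟩,t⟩ applied to ⟨⟨e,t⟩,t⟩ yields t.

t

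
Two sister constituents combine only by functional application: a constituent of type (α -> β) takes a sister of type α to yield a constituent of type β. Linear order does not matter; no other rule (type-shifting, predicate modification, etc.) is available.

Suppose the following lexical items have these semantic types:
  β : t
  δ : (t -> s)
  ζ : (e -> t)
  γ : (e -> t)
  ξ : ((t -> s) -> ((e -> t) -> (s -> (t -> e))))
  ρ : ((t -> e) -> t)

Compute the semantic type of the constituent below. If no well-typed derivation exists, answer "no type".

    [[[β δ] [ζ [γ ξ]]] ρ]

no type

[β δ]: (t -> s) applied to t yields s.
At [γ ξ]: neither (e -> t) nor ((t -> s) -> ((e -> t) -> (s -> (t -> e)))) can take the other as argument; the node is ill-typed.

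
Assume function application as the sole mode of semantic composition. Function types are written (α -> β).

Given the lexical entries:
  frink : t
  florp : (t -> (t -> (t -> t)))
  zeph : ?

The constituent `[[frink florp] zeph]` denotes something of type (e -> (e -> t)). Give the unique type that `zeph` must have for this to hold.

[[frink florp] zeph] must have type (e -> (e -> t)). The sister [frink florp] has type (t -> (t -> t)); that is not a function onto (e -> (e -> t)), so zeph must be the functor, of type ((t -> (t -> t)) -> (e -> (e -> t))).

((t -> (t -> t)) -> (e -> (e -> t)))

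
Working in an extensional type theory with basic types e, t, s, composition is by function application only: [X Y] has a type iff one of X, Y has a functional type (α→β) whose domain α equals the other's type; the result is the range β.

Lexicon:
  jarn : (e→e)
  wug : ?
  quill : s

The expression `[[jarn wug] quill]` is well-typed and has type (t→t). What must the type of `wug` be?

((e→e)→(s→(t→t)))

[[jarn wug] quill] is required to be (t→t). quill : s cannot yield (t→t) as functor, so [jarn wug] : (s→(t→t)).
[jarn wug] is required to be (s→(t→t)). jarn : (e→e) cannot yield (s→(t→t)) as functor, so wug : ((e→e)→(s→(t→t))).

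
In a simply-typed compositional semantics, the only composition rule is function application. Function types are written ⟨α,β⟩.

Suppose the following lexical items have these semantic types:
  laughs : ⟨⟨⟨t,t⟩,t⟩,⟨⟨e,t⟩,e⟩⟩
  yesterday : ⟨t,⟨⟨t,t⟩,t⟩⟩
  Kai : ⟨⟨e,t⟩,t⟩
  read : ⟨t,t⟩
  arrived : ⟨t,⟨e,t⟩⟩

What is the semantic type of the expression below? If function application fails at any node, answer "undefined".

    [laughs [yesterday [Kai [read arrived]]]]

[read arrived]: ⟨t,t⟩ with ⟨t,⟨e,t⟩⟩ — neither is a function whose domain matches the other; composition fails here.

undefined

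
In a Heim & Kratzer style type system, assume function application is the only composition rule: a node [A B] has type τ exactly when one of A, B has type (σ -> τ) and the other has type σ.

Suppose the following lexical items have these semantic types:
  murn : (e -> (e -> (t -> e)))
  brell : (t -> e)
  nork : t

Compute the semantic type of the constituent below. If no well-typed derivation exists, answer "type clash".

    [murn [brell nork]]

(e -> (t -> e))

[brell nork]: (t -> e) applied to t yields e.
[murn [brell nork]]: (e -> (e -> (t -> e))) applied to e yields (e -> (t -> e)).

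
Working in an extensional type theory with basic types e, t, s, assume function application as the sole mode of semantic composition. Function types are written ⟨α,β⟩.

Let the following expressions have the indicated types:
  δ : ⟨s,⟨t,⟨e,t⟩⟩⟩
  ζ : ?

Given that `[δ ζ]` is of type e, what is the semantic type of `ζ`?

⟨⟨s,⟨t,⟨e,t⟩⟩⟩,e⟩

[δ ζ] is required to be e. δ : ⟨s,⟨t,⟨e,t⟩⟩⟩ cannot yield e as functor, so ζ : ⟨⟨s,⟨t,⟨e,t⟩⟩⟩,e⟩.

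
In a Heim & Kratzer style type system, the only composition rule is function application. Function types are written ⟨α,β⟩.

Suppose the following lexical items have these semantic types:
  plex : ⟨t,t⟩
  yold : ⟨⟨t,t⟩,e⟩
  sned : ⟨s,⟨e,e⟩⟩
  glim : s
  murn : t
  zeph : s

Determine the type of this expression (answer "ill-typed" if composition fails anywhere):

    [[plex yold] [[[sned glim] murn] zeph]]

ill-typed

[plex yold]: yold is ⟨⟨t,t⟩,e⟩, plex is ⟨t,t⟩; result e.
[sned glim]: sned is ⟨s,⟨e,e⟩⟩, glim is s; result ⟨e,e⟩.
[[sned glim] murn]: ⟨e,e⟩ and t cannot combine by function application — type clash.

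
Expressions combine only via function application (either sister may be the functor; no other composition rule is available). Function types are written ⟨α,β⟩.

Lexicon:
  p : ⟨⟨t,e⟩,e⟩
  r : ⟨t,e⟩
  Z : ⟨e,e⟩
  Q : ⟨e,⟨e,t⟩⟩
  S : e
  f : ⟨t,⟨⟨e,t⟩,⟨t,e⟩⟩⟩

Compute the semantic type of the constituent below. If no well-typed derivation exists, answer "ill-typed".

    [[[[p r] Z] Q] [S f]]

[p r]: p is ⟨⟨t,e⟩,e⟩, r is ⟨t,e⟩; result e.
[[p r] Z]: Z is ⟨e,e⟩, [p r] is e; result e.
[[[p r] Z] Q]: Q is ⟨e,⟨e,t⟩⟩, [[p r] Z] is e; result ⟨e,t⟩.
At [S f]: neither e nor ⟨t,⟨⟨e,t⟩,⟨t,e⟩⟩⟩ can take the other as argument; the node is ill-typed.

ill-typed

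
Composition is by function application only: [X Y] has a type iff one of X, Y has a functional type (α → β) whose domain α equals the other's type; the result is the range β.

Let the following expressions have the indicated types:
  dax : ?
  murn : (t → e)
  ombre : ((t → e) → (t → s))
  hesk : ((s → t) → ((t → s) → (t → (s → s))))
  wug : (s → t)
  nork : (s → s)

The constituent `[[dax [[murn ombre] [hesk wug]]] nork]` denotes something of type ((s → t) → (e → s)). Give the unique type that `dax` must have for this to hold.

((t → (s → s)) → ((s → s) → ((s → t) → (e → s))))

For [[dax [[murn ombre] [hesk wug]]] nork] to have type ((s → t) → (e → s)) with nork of type (s → s), [dax [[murn ombre] [hesk wug]]] must be the function: [dax [[murn ombre] [hesk wug]]] : ((s → s) → ((s → t) → (e → s))).
For [dax [[murn ombre] [hesk wug]]] to have type ((s → s) → ((s → t) → (e → s))) with [[murn ombre] [hesk wug]] of type (t → (s → s)), dax must be the function: dax : ((t → (s → s)) → ((s → s) → ((s → t) → (e → s)))).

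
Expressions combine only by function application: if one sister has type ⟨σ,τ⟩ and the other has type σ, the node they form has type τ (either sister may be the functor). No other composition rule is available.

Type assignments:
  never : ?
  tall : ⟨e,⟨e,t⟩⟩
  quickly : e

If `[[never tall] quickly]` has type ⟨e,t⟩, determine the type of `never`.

[[never tall] quickly] is required to be ⟨e,t⟩. quickly : e cannot yield ⟨e,t⟩ as functor, so [never tall] : ⟨e,⟨e,t⟩⟩.
[never tall] is required to be ⟨e,⟨e,t⟩⟩. tall : ⟨e,⟨e,t⟩⟩ cannot yield ⟨e,⟨e,t⟩⟩ as functor, so never : ⟨⟨e,⟨e,t⟩⟩,⟨e,⟨e,t⟩⟩⟩.

⟨⟨e,⟨e,t⟩⟩,⟨e,⟨e,t⟩⟩⟩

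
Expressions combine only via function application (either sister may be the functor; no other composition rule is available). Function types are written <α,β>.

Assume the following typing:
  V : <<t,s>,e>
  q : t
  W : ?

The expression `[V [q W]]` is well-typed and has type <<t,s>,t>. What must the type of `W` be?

At [V [q W]] (required: <<t,s>,t>): V is <<t,s>,e>, which is not a function with range <<t,s>,t>; hence [q W] is the functor — type <<<t,s>,e>,<<t,s>,t>>.
At [q W] (required: <<<t,s>,e>,<<t,s>,t>>): q is t, which is not a function with range <<<t,s>,e>,<<t,s>,t>>; hence W is the functor — type <t,<<<t,s>,e>,<<t,s>,t>>>.

<t,<<<t,s>,e>,<<t,s>,t>>>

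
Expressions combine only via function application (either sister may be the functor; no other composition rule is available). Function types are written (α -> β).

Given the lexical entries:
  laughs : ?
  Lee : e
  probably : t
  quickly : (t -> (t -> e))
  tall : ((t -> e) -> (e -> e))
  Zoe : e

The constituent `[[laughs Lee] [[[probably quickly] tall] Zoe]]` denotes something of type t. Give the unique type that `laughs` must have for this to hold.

[[laughs Lee] [[[probably quickly] tall] Zoe]] is required to be t. [[[probably quickly] tall] Zoe] : e cannot yield t as functor, so [laughs Lee] : (e -> t).
[laughs Lee] is required to be (e -> t). Lee : e cannot yield (e -> t) as functor, so laughs : (e -> (e -> t)).

(e -> (e -> t))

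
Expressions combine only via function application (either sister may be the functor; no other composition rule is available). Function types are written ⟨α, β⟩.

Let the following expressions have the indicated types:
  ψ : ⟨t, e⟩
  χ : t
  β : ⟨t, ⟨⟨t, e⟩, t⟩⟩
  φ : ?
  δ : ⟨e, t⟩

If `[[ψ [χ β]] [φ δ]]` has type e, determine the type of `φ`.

⟨⟨e, t⟩, ⟨t, e⟩⟩

For [[ψ [χ β]] [φ δ]] to have type e with [ψ [χ β]] of type t, [φ δ] must be the function: [φ δ] : ⟨t, e⟩.
For [φ δ] to have type ⟨t, e⟩ with δ of type ⟨e, t⟩, φ must be the function: φ : ⟨⟨e, t⟩, ⟨t, e⟩⟩.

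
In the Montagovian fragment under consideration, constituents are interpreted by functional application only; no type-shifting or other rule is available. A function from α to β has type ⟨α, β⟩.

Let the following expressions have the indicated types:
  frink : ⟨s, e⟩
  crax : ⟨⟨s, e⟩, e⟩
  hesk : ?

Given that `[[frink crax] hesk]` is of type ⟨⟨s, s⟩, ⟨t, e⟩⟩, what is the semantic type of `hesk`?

⟨e, ⟨⟨s, s⟩, ⟨t, e⟩⟩⟩

[[frink crax] hesk] must have type ⟨⟨s, s⟩, ⟨t, e⟩⟩. The sister [frink crax] has type e; that is not a function onto ⟨⟨s, s⟩, ⟨t, e⟩⟩, so hesk must be the functor, of type ⟨e, ⟨⟨s, s⟩, ⟨t, e⟩⟩⟩.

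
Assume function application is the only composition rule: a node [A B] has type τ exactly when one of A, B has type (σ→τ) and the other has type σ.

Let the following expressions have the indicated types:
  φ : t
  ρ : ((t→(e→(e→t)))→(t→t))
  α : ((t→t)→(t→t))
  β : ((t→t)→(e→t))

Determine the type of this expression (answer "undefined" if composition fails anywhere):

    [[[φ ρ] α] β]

undefined

[φ ρ]: t with ((t→(e→(e→t)))→(t→t)) — neither is a function whose domain matches the other; composition fails here.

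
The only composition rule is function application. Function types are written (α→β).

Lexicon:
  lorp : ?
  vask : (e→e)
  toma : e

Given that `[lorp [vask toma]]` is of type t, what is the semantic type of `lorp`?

At [lorp [vask toma]] (required: t): [vask toma] is e, which is not a function with range t; hence lorp is the functor — type (e→t).

(e→t)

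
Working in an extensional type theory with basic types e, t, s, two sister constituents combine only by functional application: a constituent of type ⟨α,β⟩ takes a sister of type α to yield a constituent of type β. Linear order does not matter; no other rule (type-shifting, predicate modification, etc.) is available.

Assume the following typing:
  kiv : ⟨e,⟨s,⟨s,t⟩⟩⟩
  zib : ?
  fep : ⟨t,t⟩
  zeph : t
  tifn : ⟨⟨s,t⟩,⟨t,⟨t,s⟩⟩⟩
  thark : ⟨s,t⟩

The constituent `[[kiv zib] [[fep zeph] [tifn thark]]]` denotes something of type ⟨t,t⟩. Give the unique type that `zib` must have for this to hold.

⟨⟨e,⟨s,⟨s,t⟩⟩⟩,⟨⟨t,s⟩,⟨t,t⟩⟩⟩

At [[kiv zib] [[fep zeph] [tifn thark]]] (required: ⟨t,t⟩): [[fep zeph] [tifn thark]] is ⟨t,s⟩, which is not a function with range ⟨t,t⟩; hence [kiv zib] is the functor — type ⟨⟨t,s⟩,⟨t,t⟩⟩.
At [kiv zib] (required: ⟨⟨t,s⟩,⟨t,t⟩⟩): kiv is ⟨e,⟨s,⟨s,t⟩⟩⟩, which is not a function with range ⟨⟨t,s⟩,⟨t,t⟩⟩; hence zib is the functor — type ⟨⟨e,⟨s,⟨s,t⟩⟩⟩,⟨⟨t,s⟩,⟨t,t⟩⟩⟩.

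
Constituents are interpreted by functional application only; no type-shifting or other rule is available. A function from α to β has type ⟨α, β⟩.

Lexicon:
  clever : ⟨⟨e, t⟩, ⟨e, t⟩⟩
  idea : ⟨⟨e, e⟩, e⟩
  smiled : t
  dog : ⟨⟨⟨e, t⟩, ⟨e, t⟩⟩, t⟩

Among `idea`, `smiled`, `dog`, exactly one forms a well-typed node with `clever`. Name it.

dog

idea : ⟨⟨e, e⟩, e⟩ — clever needs ⟨e, t⟩; idea needs ⟨e, e⟩; neither fits.
smiled : t — clever needs ⟨e, t⟩; smiled needs nothing (atomic); neither fits.
dog — combines: dog : ⟨⟨⟨e, t⟩, ⟨e, t⟩⟩, t⟩ takes clever : ⟨⟨e, t⟩, ⟨e, t⟩⟩ as argument, giving t.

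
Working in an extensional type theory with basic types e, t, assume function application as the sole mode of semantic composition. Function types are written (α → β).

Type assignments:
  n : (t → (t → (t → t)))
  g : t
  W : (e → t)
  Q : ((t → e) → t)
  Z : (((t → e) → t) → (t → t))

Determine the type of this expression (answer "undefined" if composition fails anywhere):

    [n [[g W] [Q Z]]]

undefined

[g W]: t and (e → t) cannot combine by function application — type clash.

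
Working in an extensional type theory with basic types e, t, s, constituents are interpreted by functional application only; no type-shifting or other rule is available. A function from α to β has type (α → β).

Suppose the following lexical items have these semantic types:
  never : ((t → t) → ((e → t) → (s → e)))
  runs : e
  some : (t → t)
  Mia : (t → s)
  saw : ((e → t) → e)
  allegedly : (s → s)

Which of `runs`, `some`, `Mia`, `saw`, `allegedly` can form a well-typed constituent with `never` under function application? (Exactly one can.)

some

runs : e — never needs (t → t); runs needs nothing (atomic); neither fits.
some — combines: never : ((t → t) → ((e → t) → (s → e))) takes some : (t → t) as argument, giving ((e → t) → (s → e)).
Mia : (t → s) — never needs (t → t); Mia needs t; neither fits.
saw : ((e → t) → e) — never needs (t → t); saw needs (e → t); neither fits.
allegedly : (s → s) — never needs (t → t); allegedly needs s; neither fits.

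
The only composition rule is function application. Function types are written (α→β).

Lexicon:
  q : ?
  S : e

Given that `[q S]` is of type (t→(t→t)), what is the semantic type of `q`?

[q S] must have type (t→(t→t)). The sister S has type e; that is not a function onto (t→(t→t)), so q must be the functor, of type (e→(t→(t→t))).

(e→(t→(t→t)))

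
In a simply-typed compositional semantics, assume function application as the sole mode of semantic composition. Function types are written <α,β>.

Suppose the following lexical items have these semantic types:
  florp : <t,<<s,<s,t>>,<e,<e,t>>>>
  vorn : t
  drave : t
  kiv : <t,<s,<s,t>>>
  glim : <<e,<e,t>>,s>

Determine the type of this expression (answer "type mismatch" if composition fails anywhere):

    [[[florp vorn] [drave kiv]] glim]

s

[florp vorn]: functor florp : <t,<<s,<s,t>>,<e,<e,t>>>>, argument vorn : t; result <<s,<s,t>>,<e,<e,t>>>.
[drave kiv]: functor kiv : <t,<s,<s,t>>>, argument drave : t; result <s,<s,t>>.
[[florp vorn] [drave kiv]]: functor [florp vorn] : <<s,<s,t>>,<e,<e,t>>>, argument [drave kiv] : <s,<s,t>>; result <e,<e,t>>.
[[[florp vorn] [drave kiv]] glim]: functor glim : <<e,<e,t>>,s>, argument [[florp vorn] [drave kiv]] : <e,<e,t>>; result s.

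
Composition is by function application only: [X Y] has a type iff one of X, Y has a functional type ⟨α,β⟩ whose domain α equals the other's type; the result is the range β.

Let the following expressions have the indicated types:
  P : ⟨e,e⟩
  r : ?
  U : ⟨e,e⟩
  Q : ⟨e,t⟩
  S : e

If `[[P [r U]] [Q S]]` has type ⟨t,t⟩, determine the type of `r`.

At [[P [r U]] [Q S]] (required: ⟨t,t⟩): [Q S] is t, which is not a function with range ⟨t,t⟩; hence [P [r U]] is the functor — type ⟨t,⟨t,t⟩⟩.
At [P [r U]] (required: ⟨t,⟨t,t⟩⟩): P is ⟨e,e⟩, which is not a function with range ⟨t,⟨t,t⟩⟩; hence [r U] is the functor — type ⟨⟨e,e⟩,⟨t,⟨t,t⟩⟩⟩.
At [r U] (required: ⟨⟨e,e⟩,⟨t,⟨t,t⟩⟩⟩): U is ⟨e,e⟩, which is not a function with range ⟨⟨e,e⟩,⟨t,⟨t,t⟩⟩⟩; hence r is the functor — type ⟨⟨e,e⟩,⟨⟨e,e⟩,⟨t,⟨t,t⟩⟩⟩⟩.

⟨⟨e,e⟩,⟨⟨e,e⟩,⟨t,⟨t,t⟩⟩⟩⟩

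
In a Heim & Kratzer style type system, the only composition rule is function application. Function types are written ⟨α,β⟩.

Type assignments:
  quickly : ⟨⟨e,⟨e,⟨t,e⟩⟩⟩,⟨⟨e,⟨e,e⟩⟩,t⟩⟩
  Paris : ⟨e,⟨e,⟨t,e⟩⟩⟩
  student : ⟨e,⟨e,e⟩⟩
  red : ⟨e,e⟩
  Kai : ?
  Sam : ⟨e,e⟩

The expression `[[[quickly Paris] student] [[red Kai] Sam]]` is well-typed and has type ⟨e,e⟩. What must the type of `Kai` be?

[[[quickly Paris] student] [[red Kai] Sam]] must have type ⟨e,e⟩. The sister [[quickly Paris] student] has type t; that is not a function onto ⟨e,e⟩, so [[red Kai] Sam] must be the functor, of type ⟨t,⟨e,e⟩⟩.
[[red Kai] Sam] must have type ⟨t,⟨e,e⟩⟩. The sister Sam has type ⟨e,e⟩; that is not a function onto ⟨t,⟨e,e⟩⟩, so [red Kai] must be the functor, of type ⟨⟨e,e⟩,⟨t,⟨e,e⟩⟩⟩.
[red Kai] must have type ⟨⟨e,e⟩,⟨t,⟨e,e⟩⟩⟩. The sister red has type ⟨e,e⟩; that is not a function onto ⟨⟨e,e⟩,⟨t,⟨e,e⟩⟩⟩, so Kai must be the functor, of type ⟨⟨e,e⟩,⟨⟨e,e⟩,⟨t,⟨e,e⟩⟩⟩⟩.

⟨⟨e,e⟩,⟨⟨e,e⟩,⟨t,⟨e,e⟩⟩⟩⟩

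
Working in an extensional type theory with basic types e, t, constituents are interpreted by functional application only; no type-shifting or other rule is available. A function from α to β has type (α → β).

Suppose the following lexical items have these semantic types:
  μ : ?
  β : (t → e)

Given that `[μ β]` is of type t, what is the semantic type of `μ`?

((t → e) → t)

[μ β] must have type t. The sister β has type (t → e); that is not a function onto t, so μ must be the functor, of type ((t → e) → t).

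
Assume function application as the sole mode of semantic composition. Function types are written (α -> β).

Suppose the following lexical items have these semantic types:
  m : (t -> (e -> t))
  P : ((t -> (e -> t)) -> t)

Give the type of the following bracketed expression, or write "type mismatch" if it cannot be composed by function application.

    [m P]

t

[m P]: ((t -> (e -> t)) -> t) applied to (t -> (e -> t)) yields t.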